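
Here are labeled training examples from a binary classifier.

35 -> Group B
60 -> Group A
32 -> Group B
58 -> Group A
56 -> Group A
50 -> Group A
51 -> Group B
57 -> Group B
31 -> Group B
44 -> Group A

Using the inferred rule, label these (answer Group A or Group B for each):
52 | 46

The rule appears to be: even AND at least 35.
52: 52 is even, 52 ≥ 35, has this property → Group A.
46: 46 is even, 46 ≥ 35, has this property → Group A.

Group A, Group A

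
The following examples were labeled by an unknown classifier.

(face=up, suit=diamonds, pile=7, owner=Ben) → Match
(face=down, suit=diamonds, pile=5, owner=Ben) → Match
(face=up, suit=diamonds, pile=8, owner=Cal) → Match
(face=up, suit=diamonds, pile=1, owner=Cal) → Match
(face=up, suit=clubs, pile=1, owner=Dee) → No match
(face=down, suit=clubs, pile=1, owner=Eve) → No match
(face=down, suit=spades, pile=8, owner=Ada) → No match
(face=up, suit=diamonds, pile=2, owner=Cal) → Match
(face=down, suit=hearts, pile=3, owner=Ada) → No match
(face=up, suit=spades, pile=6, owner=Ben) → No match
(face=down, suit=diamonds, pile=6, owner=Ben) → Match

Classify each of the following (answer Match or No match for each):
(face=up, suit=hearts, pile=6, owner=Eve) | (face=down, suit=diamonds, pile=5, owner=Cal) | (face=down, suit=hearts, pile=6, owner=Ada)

No match, Match, No match

The classifier is using: suit is diamonds.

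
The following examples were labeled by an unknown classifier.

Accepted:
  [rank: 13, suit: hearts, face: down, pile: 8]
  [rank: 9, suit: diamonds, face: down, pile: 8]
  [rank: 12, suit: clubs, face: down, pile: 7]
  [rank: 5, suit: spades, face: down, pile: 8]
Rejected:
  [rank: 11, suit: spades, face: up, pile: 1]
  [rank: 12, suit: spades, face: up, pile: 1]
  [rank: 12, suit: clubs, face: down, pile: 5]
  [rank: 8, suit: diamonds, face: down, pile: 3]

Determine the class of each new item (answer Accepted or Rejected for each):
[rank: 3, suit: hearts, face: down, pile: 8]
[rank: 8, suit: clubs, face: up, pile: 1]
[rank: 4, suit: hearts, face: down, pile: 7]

Accepted, Rejected, Accepted

Every 'Accepted' example satisfies: pile ≥ 7. None of the 'Rejected' examples do.
Accepted: [rank: 3, suit: hearts, face: down, pile: 8], since pile = 8. Rejected: [rank: 8, suit: clubs, face: up, pile: 1], since pile = 1. Accepted: [rank: 4, suit: hearts, face: down, pile: 7], since pile = 7.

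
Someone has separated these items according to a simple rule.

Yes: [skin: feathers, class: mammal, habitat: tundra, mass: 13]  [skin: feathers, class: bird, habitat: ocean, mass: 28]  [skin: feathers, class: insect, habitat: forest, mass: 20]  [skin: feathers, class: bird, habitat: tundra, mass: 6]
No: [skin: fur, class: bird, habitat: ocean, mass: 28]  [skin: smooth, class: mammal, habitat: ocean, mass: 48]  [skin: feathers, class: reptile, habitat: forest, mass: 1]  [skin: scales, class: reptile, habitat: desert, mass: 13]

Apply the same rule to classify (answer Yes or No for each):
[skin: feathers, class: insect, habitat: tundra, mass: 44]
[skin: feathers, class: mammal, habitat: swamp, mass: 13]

Yes, Yes

The classifier is using: skin is feathers AND mass ≥ 6.
[skin: feathers, class: insect, habitat: tundra, mass: 44] → skin is feathers, mass = 44 → Yes. [skin: feathers, class: mammal, habitat: swamp, mass: 13] → skin is feathers, mass = 13 → Yes.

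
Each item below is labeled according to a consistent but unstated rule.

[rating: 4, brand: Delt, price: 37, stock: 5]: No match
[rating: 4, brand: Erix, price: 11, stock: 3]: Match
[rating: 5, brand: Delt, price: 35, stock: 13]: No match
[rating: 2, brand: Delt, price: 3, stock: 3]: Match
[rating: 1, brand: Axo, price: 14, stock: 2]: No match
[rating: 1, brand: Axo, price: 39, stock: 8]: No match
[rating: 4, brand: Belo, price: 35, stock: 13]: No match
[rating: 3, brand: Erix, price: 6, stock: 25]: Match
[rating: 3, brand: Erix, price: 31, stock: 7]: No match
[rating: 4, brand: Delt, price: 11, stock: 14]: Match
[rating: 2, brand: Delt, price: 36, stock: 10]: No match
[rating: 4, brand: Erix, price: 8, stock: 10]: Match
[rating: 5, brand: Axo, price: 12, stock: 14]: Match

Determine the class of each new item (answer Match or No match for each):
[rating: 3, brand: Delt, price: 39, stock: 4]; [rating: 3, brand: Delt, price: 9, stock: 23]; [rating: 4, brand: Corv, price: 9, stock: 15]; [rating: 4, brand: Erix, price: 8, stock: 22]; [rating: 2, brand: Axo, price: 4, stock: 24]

Every 'Match' example satisfies: price ≤ 12. None of the 'No match' examples do.
No match: [rating: 3, brand: Delt, price: 39, stock: 4], since price = 39.
Match: [rating: 3, brand: Delt, price: 9, stock: 23], since price = 9.
Match: [rating: 4, brand: Corv, price: 9, stock: 15], since price = 9.
Match: [rating: 4, brand: Erix, price: 8, stock: 22], since price = 8.
Match: [rating: 2, brand: Axo, price: 4, stock: 24], since price = 4.

No match, Match, Match, Match, Match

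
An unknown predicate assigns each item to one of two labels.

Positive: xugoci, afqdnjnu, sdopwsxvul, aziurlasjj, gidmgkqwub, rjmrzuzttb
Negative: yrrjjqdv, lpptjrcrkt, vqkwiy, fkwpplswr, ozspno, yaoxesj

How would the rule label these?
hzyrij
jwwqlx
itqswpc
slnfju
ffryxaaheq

Negative, Negative, Negative, Positive, Negative

Looking at the examples, the only property every 'Positive' case has and every 'Negative' case lacks is: contains 'u'.
hzyrij: no 'u' — does not fit, so Negative.
jwwqlx: no 'u' — does not fit, so Negative.
itqswpc: no 'u' — does not fit, so Negative.
slnfju: has 'u' — has this property, so Positive.
ffryxaaheq: no 'u' — does not fit, so Negative.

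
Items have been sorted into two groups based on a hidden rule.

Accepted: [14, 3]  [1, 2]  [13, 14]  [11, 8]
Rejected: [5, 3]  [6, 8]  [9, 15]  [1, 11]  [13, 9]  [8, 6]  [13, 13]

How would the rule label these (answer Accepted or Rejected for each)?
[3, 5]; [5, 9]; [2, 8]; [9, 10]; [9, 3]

Checking candidate rules against both groups, what survives is: sum is odd.

Rejected, Rejected, Rejected, Accepted, Rejected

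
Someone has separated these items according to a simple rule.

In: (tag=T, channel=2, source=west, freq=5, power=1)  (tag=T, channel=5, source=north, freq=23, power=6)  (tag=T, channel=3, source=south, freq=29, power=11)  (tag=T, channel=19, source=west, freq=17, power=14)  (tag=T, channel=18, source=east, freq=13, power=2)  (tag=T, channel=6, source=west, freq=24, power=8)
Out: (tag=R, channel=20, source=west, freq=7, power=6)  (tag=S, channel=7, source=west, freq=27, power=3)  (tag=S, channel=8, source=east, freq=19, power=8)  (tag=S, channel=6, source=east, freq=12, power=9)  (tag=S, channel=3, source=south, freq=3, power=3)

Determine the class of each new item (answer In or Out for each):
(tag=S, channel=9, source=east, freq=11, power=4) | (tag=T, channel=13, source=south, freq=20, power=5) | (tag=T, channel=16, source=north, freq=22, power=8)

Out, In, In

Looking at the examples, the only property every 'In' case has and every 'Out' case lacks is: tag is T.
(tag=S, channel=9, source=east, freq=11, power=4) → tag is S → Out. (tag=T, channel=13, source=south, freq=20, power=5) → tag is T → In. (tag=T, channel=16, source=north, freq=22, power=8) → tag is T → In.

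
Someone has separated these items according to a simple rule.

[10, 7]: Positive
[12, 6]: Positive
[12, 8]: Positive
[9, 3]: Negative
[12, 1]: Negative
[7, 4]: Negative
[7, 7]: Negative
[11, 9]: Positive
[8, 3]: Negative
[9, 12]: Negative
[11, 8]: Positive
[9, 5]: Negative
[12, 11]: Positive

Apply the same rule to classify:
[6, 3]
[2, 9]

A rule that fits every label: first > second AND sum ≥ 17 — true of each 'Positive' example, false of each 'Negative' one.
Negative: [6, 3], since 6 > 3, 6+3 = 9. Negative: [2, 9], since 2 < 9, 2+9 = 11.

Negative, Negative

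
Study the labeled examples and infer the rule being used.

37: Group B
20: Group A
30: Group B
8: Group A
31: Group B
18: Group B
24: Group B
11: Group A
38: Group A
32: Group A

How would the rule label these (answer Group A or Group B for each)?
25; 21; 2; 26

The rule appears to be: ≡ 2 (mod 3).

Group B, Group B, Group A, Group A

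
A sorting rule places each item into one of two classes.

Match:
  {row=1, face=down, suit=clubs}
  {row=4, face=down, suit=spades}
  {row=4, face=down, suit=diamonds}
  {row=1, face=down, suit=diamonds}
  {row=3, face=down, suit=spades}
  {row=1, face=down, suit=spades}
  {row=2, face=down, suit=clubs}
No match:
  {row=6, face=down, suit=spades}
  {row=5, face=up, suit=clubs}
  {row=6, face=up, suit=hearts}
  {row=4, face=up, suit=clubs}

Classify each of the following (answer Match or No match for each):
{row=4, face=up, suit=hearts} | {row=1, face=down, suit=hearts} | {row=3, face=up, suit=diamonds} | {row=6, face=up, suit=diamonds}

The pattern is that an item is 'Match' exactly when: face is down AND row ≤ 4.
{row=4, face=up, suit=hearts} — face is up, row = 4, hence No match.
{row=1, face=down, suit=hearts} — face is down, row = 1, hence Match.
{row=3, face=up, suit=diamonds} — face is up, row = 3, hence No match.
{row=6, face=up, suit=diamonds} — face is up, row = 6, hence No match.

No match, Match, No match, No match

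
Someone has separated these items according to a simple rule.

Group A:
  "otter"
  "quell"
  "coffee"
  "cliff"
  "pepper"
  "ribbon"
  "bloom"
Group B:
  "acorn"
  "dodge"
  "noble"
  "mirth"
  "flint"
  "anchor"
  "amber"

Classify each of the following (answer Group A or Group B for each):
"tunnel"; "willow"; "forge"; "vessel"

Group A, Group A, Group B, Group A

The common property of the 'Group A' items is: has a double letter. No 'Group B' item has it.
"tunnel" → 'nn' doubled → Group A.
"willow" → 'll' doubled → Group A.
"forge" → no doubled letter → Group B.
"vessel" → 'ss' doubled → Group A.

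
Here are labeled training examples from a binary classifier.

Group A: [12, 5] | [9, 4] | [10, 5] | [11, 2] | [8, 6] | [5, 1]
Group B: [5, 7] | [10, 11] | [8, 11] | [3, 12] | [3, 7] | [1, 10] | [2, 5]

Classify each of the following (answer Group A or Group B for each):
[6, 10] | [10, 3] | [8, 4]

Group B, Group A, Group A

The simplest hypothesis consistent with all the labels is: first > second.
[6, 10] → 6 < 10 → Group B. [10, 3] → 10 > 3 → Group A. [8, 4] → 8 > 4 → Group A.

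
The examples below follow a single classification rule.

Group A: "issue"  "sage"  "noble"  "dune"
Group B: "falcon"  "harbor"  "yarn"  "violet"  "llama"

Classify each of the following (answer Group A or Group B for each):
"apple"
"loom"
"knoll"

The rule appears to be: ends with 'e'.
"apple": ends with 'e' — fits, so Group A.
"loom": ends with 'm' — lacks this property, so Group B.
"knoll": ends with 'l' — lacks this property, so Group B.

Group A, Group B, Group B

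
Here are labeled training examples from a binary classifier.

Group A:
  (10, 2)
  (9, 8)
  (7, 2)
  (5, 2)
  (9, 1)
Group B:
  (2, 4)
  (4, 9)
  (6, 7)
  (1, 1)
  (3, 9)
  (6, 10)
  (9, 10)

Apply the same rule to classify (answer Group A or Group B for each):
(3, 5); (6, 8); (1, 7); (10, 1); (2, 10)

One predicate separates the groups cleanly: first > second.
(3, 5): Group B (3 < 5). (6, 8): Group B (6 < 8). (1, 7): Group B (1 < 7). (10, 1): Group A (10 > 1). (2, 10): Group B (2 < 10).

Group B, Group B, Group B, Group A, Group B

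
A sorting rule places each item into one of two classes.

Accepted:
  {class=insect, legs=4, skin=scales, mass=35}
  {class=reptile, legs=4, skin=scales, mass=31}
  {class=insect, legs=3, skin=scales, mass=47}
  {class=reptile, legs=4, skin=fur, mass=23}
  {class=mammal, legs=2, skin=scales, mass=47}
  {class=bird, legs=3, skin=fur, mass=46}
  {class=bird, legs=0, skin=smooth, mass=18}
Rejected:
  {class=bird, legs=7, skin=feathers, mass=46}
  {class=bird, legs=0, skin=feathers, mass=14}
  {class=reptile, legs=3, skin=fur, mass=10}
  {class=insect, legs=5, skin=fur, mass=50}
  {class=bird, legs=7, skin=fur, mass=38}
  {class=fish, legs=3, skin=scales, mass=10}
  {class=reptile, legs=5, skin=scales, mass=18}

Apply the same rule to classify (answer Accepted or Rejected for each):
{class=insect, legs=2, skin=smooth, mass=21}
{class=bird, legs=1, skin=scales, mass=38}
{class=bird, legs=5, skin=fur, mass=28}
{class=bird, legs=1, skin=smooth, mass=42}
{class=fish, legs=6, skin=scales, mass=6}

Accepted, Accepted, Rejected, Accepted, Rejected

Rule: mass ≥ 18 AND legs ≤ 4. This holds for each 'Accepted' example and fails for each 'Rejected' one.
{class=insect, legs=2, skin=smooth, mass=21}: mass = 21, legs = 2, checks out → Accepted.
{class=bird, legs=1, skin=scales, mass=38}: mass = 38, legs = 1, checks out → Accepted.
{class=bird, legs=5, skin=fur, mass=28}: mass = 28, legs = 5, fails this test → Rejected.
{class=bird, legs=1, skin=smooth, mass=42}: mass = 42, legs = 1, checks out → Accepted.
{class=fish, legs=6, skin=scales, mass=6}: mass = 6, legs = 6, fails this test → Rejected.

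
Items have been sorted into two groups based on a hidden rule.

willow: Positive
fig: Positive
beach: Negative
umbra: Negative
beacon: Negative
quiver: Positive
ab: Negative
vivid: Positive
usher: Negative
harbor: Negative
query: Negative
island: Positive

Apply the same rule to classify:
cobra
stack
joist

'Positive' ⟺ contains 'i'.
cobra: no 'i', does not satisfy this → Negative.
stack: no 'i', does not satisfy this → Negative.
joist: has 'i', qualifies → Positive.

Negative, Negative, Positive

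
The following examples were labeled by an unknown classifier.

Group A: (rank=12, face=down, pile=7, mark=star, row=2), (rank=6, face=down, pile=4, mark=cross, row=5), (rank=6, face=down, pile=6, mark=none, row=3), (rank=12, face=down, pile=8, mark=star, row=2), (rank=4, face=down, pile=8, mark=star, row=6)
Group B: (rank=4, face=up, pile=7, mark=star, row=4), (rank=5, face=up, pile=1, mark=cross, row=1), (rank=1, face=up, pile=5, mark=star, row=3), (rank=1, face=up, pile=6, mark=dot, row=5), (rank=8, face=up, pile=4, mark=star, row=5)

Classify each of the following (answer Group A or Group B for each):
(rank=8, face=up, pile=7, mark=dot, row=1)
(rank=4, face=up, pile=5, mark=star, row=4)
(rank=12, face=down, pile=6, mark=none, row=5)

Group B, Group B, Group A

The simplest hypothesis consistent with all the labels is: face is down.
Group B: (rank=8, face=up, pile=7, mark=dot, row=1), since face is up.
Group B: (rank=4, face=up, pile=5, mark=star, row=4), since face is up.
Group A: (rank=12, face=down, pile=6, mark=none, row=5), since face is down.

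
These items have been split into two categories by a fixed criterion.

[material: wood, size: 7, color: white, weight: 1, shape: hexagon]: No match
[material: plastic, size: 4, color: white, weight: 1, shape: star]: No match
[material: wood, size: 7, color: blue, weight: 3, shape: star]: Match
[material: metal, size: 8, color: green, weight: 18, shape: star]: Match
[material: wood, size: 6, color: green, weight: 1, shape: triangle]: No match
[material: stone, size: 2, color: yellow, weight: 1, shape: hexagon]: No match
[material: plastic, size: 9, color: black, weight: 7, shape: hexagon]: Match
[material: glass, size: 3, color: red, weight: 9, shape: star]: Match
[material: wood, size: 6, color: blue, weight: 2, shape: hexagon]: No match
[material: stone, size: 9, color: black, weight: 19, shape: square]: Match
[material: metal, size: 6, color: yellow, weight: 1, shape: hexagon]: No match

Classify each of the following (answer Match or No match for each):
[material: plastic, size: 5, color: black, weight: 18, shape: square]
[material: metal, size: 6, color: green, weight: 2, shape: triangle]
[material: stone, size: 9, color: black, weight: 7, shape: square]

Match, No match, Match

Every 'Match' example satisfies: weight ≥ 3. None of the 'No match' examples do.
[material: plastic, size: 5, color: black, weight: 18, shape: square] — weight = 18, hence Match.
[material: metal, size: 6, color: green, weight: 2, shape: triangle] — weight = 2, hence No match.
[material: stone, size: 9, color: black, weight: 7, shape: square] — weight = 7, hence Match.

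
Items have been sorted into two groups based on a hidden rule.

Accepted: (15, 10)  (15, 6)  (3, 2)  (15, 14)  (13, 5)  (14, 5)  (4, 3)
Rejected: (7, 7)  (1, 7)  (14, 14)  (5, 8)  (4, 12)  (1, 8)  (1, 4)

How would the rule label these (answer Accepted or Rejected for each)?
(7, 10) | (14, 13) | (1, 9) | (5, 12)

Rejected, Accepted, Rejected, Rejected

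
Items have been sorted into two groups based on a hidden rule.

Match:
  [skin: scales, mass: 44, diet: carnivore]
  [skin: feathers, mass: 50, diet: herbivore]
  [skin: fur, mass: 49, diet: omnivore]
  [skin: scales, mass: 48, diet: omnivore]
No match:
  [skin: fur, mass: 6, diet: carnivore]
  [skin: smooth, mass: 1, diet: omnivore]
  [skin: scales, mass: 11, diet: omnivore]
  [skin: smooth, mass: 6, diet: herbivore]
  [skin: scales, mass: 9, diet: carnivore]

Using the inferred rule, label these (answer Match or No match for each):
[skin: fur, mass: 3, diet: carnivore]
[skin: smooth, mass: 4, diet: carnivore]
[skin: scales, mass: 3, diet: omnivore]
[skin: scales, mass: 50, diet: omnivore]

The rule appears to be: mass ≥ 44.
[skin: fur, mass: 3, diet: carnivore]: No match (mass = 3).
[skin: smooth, mass: 4, diet: carnivore]: No match (mass = 4).
[skin: scales, mass: 3, diet: omnivore]: No match (mass = 3).
[skin: scales, mass: 50, diet: omnivore]: Match (mass = 50).

No match, No match, No match, Match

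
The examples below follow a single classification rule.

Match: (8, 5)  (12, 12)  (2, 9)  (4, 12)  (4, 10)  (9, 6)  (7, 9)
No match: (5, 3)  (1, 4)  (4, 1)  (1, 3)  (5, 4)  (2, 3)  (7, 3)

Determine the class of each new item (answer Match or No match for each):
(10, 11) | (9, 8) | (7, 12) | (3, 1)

Match, Match, Match, No match

Rule: sum ≥ 11. This holds for each 'Match' example and fails for each 'No match' one.
(10, 11): Match (10+11 = 21). (9, 8): Match (9+8 = 17). (7, 12): Match (7+12 = 19). (3, 1): No match (3+1 = 4).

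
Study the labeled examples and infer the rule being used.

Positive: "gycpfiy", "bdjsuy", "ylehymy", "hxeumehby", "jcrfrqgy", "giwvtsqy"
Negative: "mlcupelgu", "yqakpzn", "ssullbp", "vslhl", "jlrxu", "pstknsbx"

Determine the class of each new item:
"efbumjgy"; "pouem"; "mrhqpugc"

Every 'Positive' example satisfies: ends with 'y'. None of the 'Negative' examples do.
"efbumjgy": ends with 'y', passes → Positive. "pouem": ends with 'm', does not satisfy this → Negative. "mrhqpugc": ends with 'c', does not satisfy this → Negative.

Positive, Negative, Negative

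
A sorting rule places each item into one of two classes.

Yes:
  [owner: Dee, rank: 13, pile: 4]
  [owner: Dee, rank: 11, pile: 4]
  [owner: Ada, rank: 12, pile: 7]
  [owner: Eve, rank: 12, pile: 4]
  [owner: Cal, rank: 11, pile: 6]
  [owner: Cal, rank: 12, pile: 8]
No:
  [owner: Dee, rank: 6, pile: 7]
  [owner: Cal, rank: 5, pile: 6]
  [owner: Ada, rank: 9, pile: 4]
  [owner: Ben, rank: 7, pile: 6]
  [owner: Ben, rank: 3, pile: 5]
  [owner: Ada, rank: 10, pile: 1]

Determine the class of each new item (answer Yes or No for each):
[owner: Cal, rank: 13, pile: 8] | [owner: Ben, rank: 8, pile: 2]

Yes, No

The distinguishing property — rank ≥ 11 — holds for all the 'Yes' cases and none of the 'No' cases.
[owner: Cal, rank: 13, pile: 8] → rank = 13 → Yes. [owner: Ben, rank: 8, pile: 2] → rank = 8 → No.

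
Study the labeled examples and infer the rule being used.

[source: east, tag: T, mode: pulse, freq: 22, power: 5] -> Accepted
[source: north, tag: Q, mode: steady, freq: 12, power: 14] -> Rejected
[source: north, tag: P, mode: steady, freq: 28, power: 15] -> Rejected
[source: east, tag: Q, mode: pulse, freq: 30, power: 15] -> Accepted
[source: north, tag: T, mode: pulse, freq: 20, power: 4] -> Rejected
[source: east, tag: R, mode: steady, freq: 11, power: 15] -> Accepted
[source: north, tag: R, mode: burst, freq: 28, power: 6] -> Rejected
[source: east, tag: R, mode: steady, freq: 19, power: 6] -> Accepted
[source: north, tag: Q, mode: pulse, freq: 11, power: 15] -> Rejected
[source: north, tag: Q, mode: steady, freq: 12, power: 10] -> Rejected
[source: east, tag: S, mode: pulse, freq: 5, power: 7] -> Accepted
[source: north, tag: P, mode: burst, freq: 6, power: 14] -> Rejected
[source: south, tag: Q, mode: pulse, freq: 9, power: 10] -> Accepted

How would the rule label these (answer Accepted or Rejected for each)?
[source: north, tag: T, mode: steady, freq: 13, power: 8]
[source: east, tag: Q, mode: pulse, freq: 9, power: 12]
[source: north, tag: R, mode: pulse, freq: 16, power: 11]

Rejected, Accepted, Rejected

Checking candidate rules against both groups, what survives is: source is not north.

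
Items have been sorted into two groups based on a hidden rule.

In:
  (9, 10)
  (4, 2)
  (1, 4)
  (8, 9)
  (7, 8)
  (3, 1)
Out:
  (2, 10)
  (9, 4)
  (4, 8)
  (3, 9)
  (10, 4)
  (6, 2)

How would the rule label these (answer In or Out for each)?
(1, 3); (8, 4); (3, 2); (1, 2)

The classifier is using: |first − second| ≤ 3.

In, Out, In, In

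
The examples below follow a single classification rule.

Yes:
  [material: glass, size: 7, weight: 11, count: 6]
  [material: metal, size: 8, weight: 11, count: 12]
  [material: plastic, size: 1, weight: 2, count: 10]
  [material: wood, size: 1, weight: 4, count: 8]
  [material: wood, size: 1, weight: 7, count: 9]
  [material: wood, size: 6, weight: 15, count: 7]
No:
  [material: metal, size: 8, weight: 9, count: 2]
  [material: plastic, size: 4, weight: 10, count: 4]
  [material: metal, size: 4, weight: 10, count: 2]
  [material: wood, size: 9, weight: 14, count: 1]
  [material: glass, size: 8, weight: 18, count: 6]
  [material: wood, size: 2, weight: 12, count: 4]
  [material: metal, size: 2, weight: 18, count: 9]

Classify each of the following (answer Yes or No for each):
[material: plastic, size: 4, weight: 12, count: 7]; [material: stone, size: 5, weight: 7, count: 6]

Yes, Yes

All 'Yes' examples share one property — count ≥ 6 AND weight ≤ 15 — and every 'No' example lacks it.
Yes: [material: plastic, size: 4, weight: 12, count: 7], since count = 7, weight = 12. Yes: [material: stone, size: 5, weight: 7, count: 6], since count = 6, weight = 7.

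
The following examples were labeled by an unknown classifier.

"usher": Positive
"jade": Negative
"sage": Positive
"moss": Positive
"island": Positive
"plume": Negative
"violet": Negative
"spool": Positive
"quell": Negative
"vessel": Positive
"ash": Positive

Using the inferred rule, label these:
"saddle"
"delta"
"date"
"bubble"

Positive, Negative, Negative, Negative

One predicate separates the groups cleanly: contains 's'.
Positive: "saddle", since has 's'.
Negative: "delta", since no 's'.
Negative: "date", since no 's'.
Negative: "bubble", since no 's'.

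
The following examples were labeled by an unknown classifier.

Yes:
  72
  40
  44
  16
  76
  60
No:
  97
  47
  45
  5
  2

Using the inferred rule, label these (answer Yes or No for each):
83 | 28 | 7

The rule appears to be: multiple of 4.
83 → 83 = 4·20 + 3 → No. 28 → 28 = 4·7 → Yes. 7 → 7 = 4·1 + 3 → No.

No, Yes, No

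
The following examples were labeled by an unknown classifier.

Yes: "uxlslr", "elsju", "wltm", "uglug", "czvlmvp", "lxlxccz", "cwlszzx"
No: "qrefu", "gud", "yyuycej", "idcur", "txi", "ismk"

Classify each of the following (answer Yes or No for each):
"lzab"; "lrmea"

Yes, Yes

All 'Yes' examples share one property — contains 'l' — and every 'No' example lacks it.
"lzab": has 'l', has this property → Yes.
"lrmea": has 'l', has this property → Yes.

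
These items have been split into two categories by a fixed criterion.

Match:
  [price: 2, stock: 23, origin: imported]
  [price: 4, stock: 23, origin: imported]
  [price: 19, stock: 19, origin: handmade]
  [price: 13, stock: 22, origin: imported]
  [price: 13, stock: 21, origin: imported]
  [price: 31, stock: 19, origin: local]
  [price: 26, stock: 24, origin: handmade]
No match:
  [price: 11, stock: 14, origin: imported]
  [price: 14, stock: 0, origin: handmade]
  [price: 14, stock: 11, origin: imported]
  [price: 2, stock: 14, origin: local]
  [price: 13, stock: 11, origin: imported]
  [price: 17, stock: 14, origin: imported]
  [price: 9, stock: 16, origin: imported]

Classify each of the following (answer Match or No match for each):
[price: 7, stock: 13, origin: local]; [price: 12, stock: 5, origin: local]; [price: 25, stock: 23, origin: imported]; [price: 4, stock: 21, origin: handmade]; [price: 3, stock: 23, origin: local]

Every 'Match' example satisfies: stock ≥ 19. None of the 'No match' examples do.
[price: 7, stock: 13, origin: local]: stock = 13, does not pass → No match.
[price: 12, stock: 5, origin: local]: stock = 5, does not pass → No match.
[price: 25, stock: 23, origin: imported]: stock = 23, has this property → Match.
[price: 4, stock: 21, origin: handmade]: stock = 21, has this property → Match.
[price: 3, stock: 23, origin: local]: stock = 23, has this property → Match.

No match, No match, Match, Match, Match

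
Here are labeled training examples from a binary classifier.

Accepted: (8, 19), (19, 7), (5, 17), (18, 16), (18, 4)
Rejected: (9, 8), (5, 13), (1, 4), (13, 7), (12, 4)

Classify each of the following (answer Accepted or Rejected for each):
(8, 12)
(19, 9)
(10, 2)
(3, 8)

Rejected, Accepted, Rejected, Rejected

All 'Accepted' examples share one property — sum ≥ 22 — and every 'Rejected' example lacks it.
(8, 12): Rejected (8+12 = 20).
(19, 9): Accepted (19+9 = 28).
(10, 2): Rejected (10+2 = 12).
(3, 8): Rejected (3+8 = 11).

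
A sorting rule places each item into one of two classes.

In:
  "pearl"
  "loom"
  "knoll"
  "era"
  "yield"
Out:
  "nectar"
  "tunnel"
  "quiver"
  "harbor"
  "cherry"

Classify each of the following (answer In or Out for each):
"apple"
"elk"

In, In

One predicate separates the groups cleanly: length ≤ 5.
"apple": In (length 5).
"elk": In (length 3).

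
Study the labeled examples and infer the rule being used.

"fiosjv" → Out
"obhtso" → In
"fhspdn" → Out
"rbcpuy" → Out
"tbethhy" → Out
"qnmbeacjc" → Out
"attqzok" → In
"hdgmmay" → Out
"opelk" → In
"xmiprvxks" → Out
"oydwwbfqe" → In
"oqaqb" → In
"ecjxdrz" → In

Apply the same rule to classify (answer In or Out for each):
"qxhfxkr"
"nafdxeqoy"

Out, Out

'In' ⟺ starts with a vowel.
Out: "qxhfxkr", since starts with 'q'.
Out: "nafdxeqoy", since starts with 'n'.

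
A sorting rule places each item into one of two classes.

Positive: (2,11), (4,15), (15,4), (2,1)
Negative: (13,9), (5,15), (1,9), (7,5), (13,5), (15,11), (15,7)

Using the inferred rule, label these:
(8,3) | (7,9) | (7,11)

Positive, Negative, Negative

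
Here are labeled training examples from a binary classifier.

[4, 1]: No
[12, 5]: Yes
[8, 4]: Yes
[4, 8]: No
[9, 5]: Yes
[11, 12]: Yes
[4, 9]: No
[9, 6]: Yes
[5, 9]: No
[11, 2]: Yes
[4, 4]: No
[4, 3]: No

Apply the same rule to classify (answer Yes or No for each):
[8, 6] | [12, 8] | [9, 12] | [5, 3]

The distinguishing property — first ≥ 6 — holds for all the 'Yes' cases and none of the 'No' cases.

Yes, Yes, Yes, No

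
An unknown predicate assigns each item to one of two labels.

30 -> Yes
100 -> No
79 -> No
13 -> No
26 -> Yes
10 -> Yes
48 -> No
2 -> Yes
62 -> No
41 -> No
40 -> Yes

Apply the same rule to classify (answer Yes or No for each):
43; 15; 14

No, No, Yes

The classifier is using: even AND at most 40.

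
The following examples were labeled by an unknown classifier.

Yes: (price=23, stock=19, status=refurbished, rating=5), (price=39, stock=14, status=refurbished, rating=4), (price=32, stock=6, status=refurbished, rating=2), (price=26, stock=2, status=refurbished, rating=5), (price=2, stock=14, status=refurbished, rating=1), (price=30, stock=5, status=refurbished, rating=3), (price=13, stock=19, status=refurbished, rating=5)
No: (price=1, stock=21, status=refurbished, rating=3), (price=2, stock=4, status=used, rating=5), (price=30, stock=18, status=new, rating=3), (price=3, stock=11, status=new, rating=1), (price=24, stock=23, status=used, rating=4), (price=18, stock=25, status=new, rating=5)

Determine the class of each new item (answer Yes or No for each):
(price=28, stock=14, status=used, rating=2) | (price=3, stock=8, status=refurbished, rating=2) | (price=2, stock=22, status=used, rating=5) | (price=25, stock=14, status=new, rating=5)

No, Yes, No, No

Rule: status is refurbished AND price ≥ 2. This holds for each 'Yes' example and fails for each 'No' one.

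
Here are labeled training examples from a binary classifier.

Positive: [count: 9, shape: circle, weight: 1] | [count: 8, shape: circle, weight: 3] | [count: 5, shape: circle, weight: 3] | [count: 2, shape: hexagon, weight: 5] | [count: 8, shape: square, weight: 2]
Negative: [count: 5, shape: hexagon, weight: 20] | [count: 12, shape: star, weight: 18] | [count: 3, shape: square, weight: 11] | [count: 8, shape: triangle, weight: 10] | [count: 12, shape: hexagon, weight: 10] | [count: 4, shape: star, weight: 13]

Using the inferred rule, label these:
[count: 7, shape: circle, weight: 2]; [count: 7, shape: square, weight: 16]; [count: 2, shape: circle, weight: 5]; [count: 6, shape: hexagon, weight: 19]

The classifier is using: weight ≤ 5.
[count: 7, shape: circle, weight: 2]: weight = 2, matches → Positive.
[count: 7, shape: square, weight: 16]: weight = 16, does not pass → Negative.
[count: 2, shape: circle, weight: 5]: weight = 5, matches → Positive.
[count: 6, shape: hexagon, weight: 19]: weight = 19, does not pass → Negative.

Positive, Negative, Positive, Negative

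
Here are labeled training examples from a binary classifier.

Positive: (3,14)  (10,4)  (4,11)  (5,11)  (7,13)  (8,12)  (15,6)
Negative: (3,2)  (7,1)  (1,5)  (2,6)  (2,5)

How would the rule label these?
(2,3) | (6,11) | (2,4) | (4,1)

The common property of the 'Positive' items is: sum ≥ 14. No 'Negative' item has it.
(2,3): 2+3 = 5 — fails this test, so Negative. (6,11): 6+11 = 17 — passes, so Positive. (2,4): 2+4 = 6 — fails this test, so Negative. (4,1): 4+1 = 5 — fails this test, so Negative.

Negative, Positive, Negative, Negative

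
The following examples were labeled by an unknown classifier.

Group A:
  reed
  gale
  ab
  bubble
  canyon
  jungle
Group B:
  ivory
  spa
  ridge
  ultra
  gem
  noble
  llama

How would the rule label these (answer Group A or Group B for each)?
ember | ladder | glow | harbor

Group B, Group A, Group A, Group A

Looking at the examples, the only property every 'Group A' case has and every 'Group B' case lacks is: even length.
Group B: ember, since length 5.
Group A: ladder, since length 6.
Group A: glow, since length 4.
Group A: harbor, since length 6.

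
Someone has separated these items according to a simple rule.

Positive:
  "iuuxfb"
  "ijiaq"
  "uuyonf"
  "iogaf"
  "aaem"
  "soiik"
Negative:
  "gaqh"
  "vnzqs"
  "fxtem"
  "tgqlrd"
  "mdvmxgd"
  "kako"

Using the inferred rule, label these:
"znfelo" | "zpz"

Negative, Negative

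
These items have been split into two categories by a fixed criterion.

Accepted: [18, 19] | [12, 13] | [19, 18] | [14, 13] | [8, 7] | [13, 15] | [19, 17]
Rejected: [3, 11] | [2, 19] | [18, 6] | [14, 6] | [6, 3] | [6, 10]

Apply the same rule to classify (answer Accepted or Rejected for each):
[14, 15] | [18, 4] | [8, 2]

All 'Accepted' examples share one property — min ≥ 7 — and every 'Rejected' example lacks it.
[14, 15] — min 14, hence Accepted. [18, 4] — min 4, hence Rejected. [8, 2] — min 2, hence Rejected.

Accepted, Rejected, Rejected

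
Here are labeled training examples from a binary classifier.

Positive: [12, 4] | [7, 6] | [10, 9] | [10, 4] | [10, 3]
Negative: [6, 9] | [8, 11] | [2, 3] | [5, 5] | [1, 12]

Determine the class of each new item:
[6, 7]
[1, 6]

Negative, Negative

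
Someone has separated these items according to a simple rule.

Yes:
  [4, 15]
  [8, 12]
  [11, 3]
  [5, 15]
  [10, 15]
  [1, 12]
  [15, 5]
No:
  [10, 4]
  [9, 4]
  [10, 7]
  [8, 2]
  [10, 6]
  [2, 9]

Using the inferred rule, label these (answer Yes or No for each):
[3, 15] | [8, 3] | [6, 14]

Yes, No, Yes

The simplest hypothesis consistent with all the labels is: max ≥ 11.
[3, 15] → max 15 → Yes. [8, 3] → max 8 → No. [6, 14] → max 14 → Yes.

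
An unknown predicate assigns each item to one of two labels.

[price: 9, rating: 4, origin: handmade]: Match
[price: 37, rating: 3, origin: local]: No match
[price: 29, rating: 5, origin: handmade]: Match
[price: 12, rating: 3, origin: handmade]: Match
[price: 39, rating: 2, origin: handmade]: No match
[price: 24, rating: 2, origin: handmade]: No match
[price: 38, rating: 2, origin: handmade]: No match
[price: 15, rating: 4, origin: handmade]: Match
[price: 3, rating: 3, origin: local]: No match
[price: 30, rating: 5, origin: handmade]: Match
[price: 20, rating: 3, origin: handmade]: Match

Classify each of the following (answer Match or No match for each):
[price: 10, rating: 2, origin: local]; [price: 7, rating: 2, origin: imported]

No match, No match

The classifier is using: origin is handmade AND rating ≥ 3.
[price: 10, rating: 2, origin: local] — origin is local, rating = 2, hence No match.
[price: 7, rating: 2, origin: imported] — origin is imported, rating = 2, hence No match.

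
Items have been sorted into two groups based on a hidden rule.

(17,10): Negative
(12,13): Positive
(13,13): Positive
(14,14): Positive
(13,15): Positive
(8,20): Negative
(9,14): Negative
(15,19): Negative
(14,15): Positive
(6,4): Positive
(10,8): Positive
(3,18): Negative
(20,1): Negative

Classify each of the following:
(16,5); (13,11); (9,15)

The classifier is using: |first − second| ≤ 2.

Negative, Positive, Negative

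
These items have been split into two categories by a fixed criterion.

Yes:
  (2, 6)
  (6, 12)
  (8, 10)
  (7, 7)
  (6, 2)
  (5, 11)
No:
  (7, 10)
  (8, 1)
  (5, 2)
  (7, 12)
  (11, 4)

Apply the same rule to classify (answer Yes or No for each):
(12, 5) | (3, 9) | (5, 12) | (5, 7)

No, Yes, No, Yes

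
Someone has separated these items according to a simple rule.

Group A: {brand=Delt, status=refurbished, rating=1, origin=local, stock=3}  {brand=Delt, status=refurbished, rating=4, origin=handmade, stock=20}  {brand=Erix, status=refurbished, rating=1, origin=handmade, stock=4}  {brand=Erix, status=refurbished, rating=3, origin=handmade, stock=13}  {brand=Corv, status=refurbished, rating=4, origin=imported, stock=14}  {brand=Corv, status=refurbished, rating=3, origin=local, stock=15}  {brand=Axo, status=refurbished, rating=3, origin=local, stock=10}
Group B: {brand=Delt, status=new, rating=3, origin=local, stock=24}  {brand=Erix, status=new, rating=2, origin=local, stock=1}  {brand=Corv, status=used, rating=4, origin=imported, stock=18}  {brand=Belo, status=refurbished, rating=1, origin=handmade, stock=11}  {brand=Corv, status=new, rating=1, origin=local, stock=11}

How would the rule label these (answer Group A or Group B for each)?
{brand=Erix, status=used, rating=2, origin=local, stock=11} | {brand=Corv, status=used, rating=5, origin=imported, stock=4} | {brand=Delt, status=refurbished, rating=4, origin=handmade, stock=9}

The pattern is that an item is 'Group A' exactly when: status is refurbished AND stock ≠ 11.
{brand=Erix, status=used, rating=2, origin=local, stock=11}: Group B (status is used, stock = 11). {brand=Corv, status=used, rating=5, origin=imported, stock=4}: Group B (status is used, stock = 4). {brand=Delt, status=refurbished, rating=4, origin=handmade, stock=9}: Group A (status is refurbished, stock = 9).

Group B, Group B, Group A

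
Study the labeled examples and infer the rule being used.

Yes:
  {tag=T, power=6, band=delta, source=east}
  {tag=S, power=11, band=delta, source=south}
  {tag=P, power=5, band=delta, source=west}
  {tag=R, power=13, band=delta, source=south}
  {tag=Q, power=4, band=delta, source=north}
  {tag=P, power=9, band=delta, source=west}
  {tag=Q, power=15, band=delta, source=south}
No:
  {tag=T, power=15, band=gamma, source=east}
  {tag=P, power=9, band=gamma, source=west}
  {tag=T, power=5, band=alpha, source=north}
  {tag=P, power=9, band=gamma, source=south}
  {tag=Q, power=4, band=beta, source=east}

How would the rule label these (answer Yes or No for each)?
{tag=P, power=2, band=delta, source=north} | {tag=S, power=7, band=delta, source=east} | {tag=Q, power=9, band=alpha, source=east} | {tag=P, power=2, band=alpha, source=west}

Yes, Yes, No, No

The classifier is using: band is delta.
{tag=P, power=2, band=delta, source=north}: band is delta — fits, so Yes. {tag=S, power=7, band=delta, source=east}: band is delta — fits, so Yes. {tag=Q, power=9, band=alpha, source=east}: band is alpha — lacks this property, so No. {tag=P, power=2, band=alpha, source=west}: band is alpha — lacks this property, so No.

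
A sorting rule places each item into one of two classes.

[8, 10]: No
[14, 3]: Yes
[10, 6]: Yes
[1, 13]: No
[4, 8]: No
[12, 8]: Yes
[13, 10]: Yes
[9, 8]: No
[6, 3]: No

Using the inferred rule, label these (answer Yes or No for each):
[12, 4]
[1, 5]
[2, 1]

Yes, No, No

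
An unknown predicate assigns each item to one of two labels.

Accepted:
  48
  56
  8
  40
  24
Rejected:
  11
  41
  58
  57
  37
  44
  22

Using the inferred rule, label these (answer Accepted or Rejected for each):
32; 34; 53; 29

Comparing the two groups points to one rule — multiple of 8.

Accepted, Rejected, Rejected, Rejected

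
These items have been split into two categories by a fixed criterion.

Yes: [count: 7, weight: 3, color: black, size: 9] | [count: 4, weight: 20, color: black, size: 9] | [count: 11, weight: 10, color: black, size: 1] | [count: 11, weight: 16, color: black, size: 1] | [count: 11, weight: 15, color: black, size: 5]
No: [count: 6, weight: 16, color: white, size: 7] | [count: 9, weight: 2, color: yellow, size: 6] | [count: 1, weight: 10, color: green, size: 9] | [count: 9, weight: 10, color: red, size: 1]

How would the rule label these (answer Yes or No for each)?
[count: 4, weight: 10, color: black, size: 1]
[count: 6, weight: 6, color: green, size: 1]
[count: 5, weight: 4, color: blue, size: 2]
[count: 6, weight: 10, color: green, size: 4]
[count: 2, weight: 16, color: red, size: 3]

All 'Yes' examples share one property — color is black — and every 'No' example lacks it.
[count: 4, weight: 10, color: black, size: 1] — color is black, hence Yes.
[count: 6, weight: 6, color: green, size: 1] — color is green, hence No.
[count: 5, weight: 4, color: blue, size: 2] — color is blue, hence No.
[count: 6, weight: 10, color: green, size: 4] — color is green, hence No.
[count: 2, weight: 16, color: red, size: 3] — color is red, hence No.

Yes, No, No, No, No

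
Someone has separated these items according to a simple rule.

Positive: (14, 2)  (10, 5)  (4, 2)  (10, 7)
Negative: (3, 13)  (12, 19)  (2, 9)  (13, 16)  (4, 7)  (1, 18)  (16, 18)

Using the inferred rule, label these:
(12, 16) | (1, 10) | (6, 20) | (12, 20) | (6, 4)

The pattern is that an item is 'Positive' exactly when: first > second.

Negative, Negative, Negative, Negative, Positive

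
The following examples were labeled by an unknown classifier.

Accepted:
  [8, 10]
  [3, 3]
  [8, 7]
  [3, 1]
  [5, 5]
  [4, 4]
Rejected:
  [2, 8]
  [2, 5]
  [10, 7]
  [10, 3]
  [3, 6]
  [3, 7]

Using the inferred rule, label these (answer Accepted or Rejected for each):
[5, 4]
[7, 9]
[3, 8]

Every 'Accepted' example satisfies: |first − second| ≤ 2. None of the 'Rejected' examples do.

Accepted, Accepted, Rejected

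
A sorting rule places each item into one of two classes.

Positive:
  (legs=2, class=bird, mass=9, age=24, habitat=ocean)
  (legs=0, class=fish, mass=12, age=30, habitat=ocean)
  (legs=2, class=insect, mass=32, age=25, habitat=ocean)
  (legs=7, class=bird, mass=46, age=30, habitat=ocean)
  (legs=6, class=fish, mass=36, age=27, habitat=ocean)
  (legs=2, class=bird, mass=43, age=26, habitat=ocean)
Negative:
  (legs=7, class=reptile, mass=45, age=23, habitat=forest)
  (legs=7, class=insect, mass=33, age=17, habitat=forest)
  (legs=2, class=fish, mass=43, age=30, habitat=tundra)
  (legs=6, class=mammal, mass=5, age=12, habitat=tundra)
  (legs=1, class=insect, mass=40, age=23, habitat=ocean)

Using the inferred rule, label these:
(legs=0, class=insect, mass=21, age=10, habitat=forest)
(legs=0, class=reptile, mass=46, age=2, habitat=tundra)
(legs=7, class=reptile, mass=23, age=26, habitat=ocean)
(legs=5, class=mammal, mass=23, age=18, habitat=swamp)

The classifier is using: habitat is ocean AND age ≥ 24.
(legs=0, class=insect, mass=21, age=10, habitat=forest) — habitat is forest, age = 10, hence Negative.
(legs=0, class=reptile, mass=46, age=2, habitat=tundra) — habitat is tundra, age = 2, hence Negative.
(legs=7, class=reptile, mass=23, age=26, habitat=ocean) — habitat is ocean, age = 26, hence Positive.
(legs=5, class=mammal, mass=23, age=18, habitat=swamp) — habitat is swamp, age = 18, hence Negative.

Negative, Negative, Positive, Negative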